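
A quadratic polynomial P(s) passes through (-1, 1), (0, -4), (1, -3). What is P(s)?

Write P(s) = as^2 + bs + c. Substituting each data point gives a linear system:
  a - b + c = 1
  c = -4
  a + b + c = -3
Solving the system yields a = 3, b = -2, c = -4.
So P(s) = 3s^2 - 2s - 4.
Check: P(1) = -3. ✓

P(s) = 3s^2 - 2s - 4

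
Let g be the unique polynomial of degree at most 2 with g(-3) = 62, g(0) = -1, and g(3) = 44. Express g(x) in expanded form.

Write g(x) = ax^2 + bx + c. Substituting each data point gives a linear system:
  9a - 3b + c = 62
  c = -1
  9a + 3b + c = 44
Solving the system yields a = 6, b = -3, c = -1.
So g(x) = 6x^2 - 3x - 1.
Check: g(-3) = 62. ✓

g(x) = 6x^2 - 3x - 1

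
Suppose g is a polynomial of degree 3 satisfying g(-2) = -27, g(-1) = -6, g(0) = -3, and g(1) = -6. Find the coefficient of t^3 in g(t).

2

Write g(t) = at^3 + bt^2 + ct + d. Substituting each data point gives a linear system:
  -8a + 4b - 2c + d = -27
  -a + b - c + d = -6
  d = -3
  a + b + c + d = -6
Solving the system yields a = 2, b = -3, c = -2, d = -3.
So g(t) = 2t³ - 3t² - 2t - 3.
The leading coefficient is 2.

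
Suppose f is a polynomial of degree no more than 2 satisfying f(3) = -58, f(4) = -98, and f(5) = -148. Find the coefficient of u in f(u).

Write f(u) = au^2 + bu + c. Substituting each data point gives a linear system:
  9a + 3b + c = -58
  16a + 4b + c = -98
  25a + 5b + c = -148
Solving the system yields a = -5, b = -5, c = 2.
So f(u) = -5u² - 5u + 2.
The coefficient of u is -5.

-5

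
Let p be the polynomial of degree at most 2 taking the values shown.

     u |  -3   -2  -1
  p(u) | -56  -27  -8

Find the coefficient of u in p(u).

Write p(u) = au^2 + bu + c. Substituting each data point gives a linear system:
  9a - 3b + c = -56
  4a - 2b + c = -27
  a - b + c = -8
Solving the system yields a = -5, b = 4, c = 1.
So p(u) = -5u^2 + 4u + 1.
The coefficient of u is 4.

4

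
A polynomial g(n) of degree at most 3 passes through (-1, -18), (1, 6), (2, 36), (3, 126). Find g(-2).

Write g(n) = an^3 + bn^2 + cn + d. Substituting each data point gives a linear system:
  -a + b - c + d = -18
  a + b + c + d = 6
  8a + 4b + 2c + d = 36
  27a + 9b + 3c + d = 126
Solving the system yields a = 6, b = -6, c = 6, d = 0.
So g(n) = 6n^3 - 6n^2 + 6n.
Then g(-2) = -84.

-84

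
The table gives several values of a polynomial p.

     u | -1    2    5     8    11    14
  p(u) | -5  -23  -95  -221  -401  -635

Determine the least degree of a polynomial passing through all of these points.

2

Forward differences of the values at u = -1, 2, 5, 8, 11, 14:
  p  : -5  -23  -95  -221  -401  -635
  Δ  : -18  -72  -126  -180  -234
  Δ^2: -54  -54  -54  -54
  Δ^3: 0  0  0
  Δ^4: 0  0
  Δ^5: 0
The second differences are constant (-54) and nonzero, while all higher differences vanish, so the minimal degree is 2.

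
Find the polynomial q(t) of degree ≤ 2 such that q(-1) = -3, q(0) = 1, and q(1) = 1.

Write q(t) = at^2 + bt + c. Substituting each data point gives a linear system:
  a - b + c = -3
  c = 1
  a + b + c = 1
Solving the system yields a = -2, b = 2, c = 1.
So q(t) = -2t^2 + 2t + 1.
Check: q(-1) = -3. ✓

q(t) = -2t^2 + 2t + 1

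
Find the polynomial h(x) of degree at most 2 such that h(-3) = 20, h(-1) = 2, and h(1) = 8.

Write h(x) = ax^2 + bx + c. Substituting each data point gives a linear system:
  9a - 3b + c = 20
  a - b + c = 2
  a + b + c = 8
Solving the system yields a = 3, b = 3, c = 2.
So h(x) = 3x^2 + 3x + 2.
Check: h(1) = 8. ✓

h(x) = 3x^2 + 3x + 2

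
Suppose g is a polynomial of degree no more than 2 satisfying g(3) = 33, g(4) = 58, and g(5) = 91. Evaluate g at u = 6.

Using the Lagrange interpolation formula with nodes 3, 4, 5:
  L_0(u) = (u - 4)(u - 5) / 2
  L_1(u) = (u - 3)(u - 5) / -1
  L_2(u) = (u - 3)(u - 4) / 2
Then g(u) = 33·L_0(u) + 58·L_1(u) + 91·L_2(u).
Expanding and collecting terms gives g(u) = 4u^2 - 3u + 6.
Evaluating at u = 6: g(6) = 132.

132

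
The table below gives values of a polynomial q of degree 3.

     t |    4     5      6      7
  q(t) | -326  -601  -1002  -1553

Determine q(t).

q(t) = -4t^3 - 3t^2 - 4t - 6

Write q(t) = at^3 + bt^2 + ct + d. Substituting each data point gives a linear system:
  64a + 16b + 4c + d = -326
  125a + 25b + 5c + d = -601
  216a + 36b + 6c + d = -1002
  343a + 49b + 7c + d = -1553
Solving the system yields a = -4, b = -3, c = -4, d = -6.
So q(t) = -4t³ - 3t² - 4t - 6.
Check: q(4) = -326. ✓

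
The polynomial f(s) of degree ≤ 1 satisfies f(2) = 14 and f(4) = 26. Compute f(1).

Using the Lagrange interpolation formula with nodes 2, 4:
  L_0(s) = (s - 4) / -2
  L_1(s) = (s - 2) / 2
Then f(s) = 14·L_0(s) + 26·L_1(s).
Expanding and collecting terms gives f(s) = 6s + 2.
Evaluating at s = 1: f(1) = 8.

8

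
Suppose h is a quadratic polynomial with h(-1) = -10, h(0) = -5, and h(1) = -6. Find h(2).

-13

Using the Lagrange interpolation formula with nodes -1, 0, 1:
  L_0(x) = x(x - 1) / 2
  L_1(x) = (x + 1)(x - 1) / -1
  L_2(x) = (x + 1)x / 2
Then h(x) = -10·L_0(x) - 5·L_1(x) - 6·L_2(x).
Expanding and collecting terms gives h(x) = -3x^2 + 2x - 5.
Evaluating at x = 2: h(2) = -13.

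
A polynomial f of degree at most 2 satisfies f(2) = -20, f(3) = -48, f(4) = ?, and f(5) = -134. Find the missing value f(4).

On equispaced nodes a degree-2 polynomial has vanishing third forward difference, so
  - f(2) + 3·f(3) - 3·f(4) + f(5) = 0.
Substituting the known values and solving for f(4):
  -3·f(4) = 258
  f(4) = -86.

-86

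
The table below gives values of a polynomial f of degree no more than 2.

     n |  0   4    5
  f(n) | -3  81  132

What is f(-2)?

Write f(n) = an^2 + bn + c. Substituting each data point gives a linear system:
  c = -3
  16a + 4b + c = 81
  25a + 5b + c = 132
Solving the system yields a = 6, b = -3, c = -3.
So f(n) = 6n^2 - 3n - 3.
Then f(-2) = 27.

27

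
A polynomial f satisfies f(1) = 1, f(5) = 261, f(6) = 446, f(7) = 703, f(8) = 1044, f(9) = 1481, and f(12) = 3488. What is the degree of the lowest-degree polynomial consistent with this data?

Divided differences on the nodes 1, 5, 6, 7, 8, 9, 12:
  order 0: 1  261  446  703  1044  1481  3488
  order 1: 65  185  257  341  437  669
  order 2: 24  36  42  48  58
  order 3: 2  2  2  2
  order 4: 0  0  0
  order 5: 0  0
  order 6: 0
The order-3 divided differences are all 2 (nonzero) and every higher order vanishes, so the data lies on a polynomial of degree exactly 3.

3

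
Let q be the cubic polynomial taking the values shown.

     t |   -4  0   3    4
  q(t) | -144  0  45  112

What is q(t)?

Write q(t) = at^3 + bt^2 + ct + d. Substituting each data point gives a linear system:
  -64a + 16b - 4c + d = -144
  d = 0
  27a + 9b + 3c + d = 45
  64a + 16b + 4c + d = 112
Solving the system yields a = 2, b = -1, c = 0, d = 0.
So q(t) = 2t³ - t².
Check: q(4) = 112. ✓

q(t) = 2t^3 - t^2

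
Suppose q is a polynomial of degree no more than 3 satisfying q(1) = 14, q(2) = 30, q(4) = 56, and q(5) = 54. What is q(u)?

q(u) = -u^3 + 6u^2 + 5u + 4

Using the Lagrange interpolation formula with nodes 1, 2, 4, 5:
  L_0(u) = (u - 2)(u - 4)(u - 5) / -12
  L_1(u) = (u - 1)(u - 4)(u - 5) / 6
  L_2(u) = (u - 1)(u - 2)(u - 5) / -6
  L_3(u) = (u - 1)(u - 2)(u - 4) / 12
Then q(u) = 14·L_0(u) + 30·L_1(u) + 56·L_2(u) + 54·L_3(u).
Expanding and collecting terms gives q(u) = -u^3 + 6u^2 + 5u + 4.
Check: q(4) = 56. ✓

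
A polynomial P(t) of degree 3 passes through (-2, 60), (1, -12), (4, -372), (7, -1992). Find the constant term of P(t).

-4

Write P(t) = at^3 + bt^2 + ct + d. Substituting each data point gives a linear system:
  -8a + 4b - 2c + d = 60
  a + b + c + d = -12
  64a + 16b + 4c + d = -372
  343a + 49b + 7c + d = -1992
Solving the system yields a = -6, b = 2, c = -4, d = -4.
So P(t) = -6t^3 + 2t^2 - 4t - 4.
The constant term is -4.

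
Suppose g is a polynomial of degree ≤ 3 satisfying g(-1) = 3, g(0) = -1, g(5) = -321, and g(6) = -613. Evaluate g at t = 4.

Write g(t) = at^3 + bt^2 + ct + d. Substituting each data point gives a linear system:
  -a + b - c + d = 3
  d = -1
  125a + 25b + 5c + d = -321
  216a + 36b + 6c + d = -613
Solving the system yields a = -4, b = 6, c = 6, d = -1.
So g(t) = -4t^3 + 6t^2 + 6t - 1.
Then g(4) = -137.

-137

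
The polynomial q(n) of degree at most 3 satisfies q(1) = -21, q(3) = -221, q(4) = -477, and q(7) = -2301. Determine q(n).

q(n) = -6n^3 - 4n^2 - 6n - 5

Write q(n) = an^3 + bn^2 + cn + d. Substituting each data point gives a linear system:
  a + b + c + d = -21
  27a + 9b + 3c + d = -221
  64a + 16b + 4c + d = -477
  343a + 49b + 7c + d = -2301
Solving the system yields a = -6, b = -4, c = -6, d = -5.
So q(n) = -6n³ - 4n² - 6n - 5.
Check: q(3) = -221. ✓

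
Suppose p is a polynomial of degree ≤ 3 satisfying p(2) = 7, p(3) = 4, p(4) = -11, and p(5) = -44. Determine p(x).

Write p(x) = ax^3 + bx^2 + cx + d. Substituting each data point gives a linear system:
  8a + 4b + 2c + d = 7
  27a + 9b + 3c + d = 4
  64a + 16b + 4c + d = -11
  125a + 25b + 5c + d = -44
Solving the system yields a = -1, b = 3, c = 1, d = 1.
So p(x) = -x^3 + 3x^2 + x + 1.
Check: p(3) = 4. ✓

p(x) = -x^3 + 3x^2 + x + 1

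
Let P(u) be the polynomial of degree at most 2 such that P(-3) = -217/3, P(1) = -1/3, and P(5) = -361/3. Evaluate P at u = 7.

Write P(u) = au^2 + bu + c. Substituting each data point gives a linear system:
  9a - 3b + c = -217/3
  a + b + c = -1/3
  25a + 5b + c = -361/3
Solving the system yields a = -6, b = 6, c = -1/3.
So P(u) = -6u² + 6u - 1/3.
Then P(7) = -757/3.

-757/3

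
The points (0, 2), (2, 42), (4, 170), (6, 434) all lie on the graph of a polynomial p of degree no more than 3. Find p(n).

Write p(n) = an^3 + bn^2 + cn + d. Substituting each data point gives a linear system:
  d = 2
  8a + 4b + 2c + d = 42
  64a + 16b + 4c + d = 170
  216a + 36b + 6c + d = 434
Solving the system yields a = 1, b = 5, c = 6, d = 2.
So p(n) = n^3 + 5n^2 + 6n + 2.
Check: p(2) = 42. ✓

p(n) = n^3 + 5n^2 + 6n + 2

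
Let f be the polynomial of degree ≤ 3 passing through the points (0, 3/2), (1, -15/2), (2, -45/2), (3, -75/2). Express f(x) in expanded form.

f(x) = x^3 - 6x^2 - 4x + 3/2

Using the Lagrange interpolation formula with nodes 0, 1, 2, 3:
  L_0(x) = (x - 1)(x - 2)(x - 3) / -6
  L_1(x) = x(x - 2)(x - 3) / 2
  L_2(x) = x(x - 1)(x - 3) / -2
  L_3(x) = x(x - 1)(x - 2) / 6
Then f(x) = 3/2·L_0(x) - 15/2·L_1(x) - 45/2·L_2(x) - 75/2·L_3(x).
Expanding and collecting terms gives f(x) = x³ - 6x² - 4x + 3/2.
Check: f(1) = -15/2. ✓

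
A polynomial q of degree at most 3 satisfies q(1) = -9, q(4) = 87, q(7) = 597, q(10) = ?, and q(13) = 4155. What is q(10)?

On equispaced nodes a degree-3 polynomial has vanishing fourth forward difference, so
  q(1) - 4·q(4) + 6·q(7) - 4·q(10) + q(13) = 0.
Substituting the known values and solving for q(10):
  -4·q(10) = -7380
  q(10) = 1845.

1845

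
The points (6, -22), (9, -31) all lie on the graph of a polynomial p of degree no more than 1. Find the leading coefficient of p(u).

-3

Write p(u) = au + b. Substituting each data point gives a linear system:
  6a + b = -22
  9a + b = -31
Solving the system yields a = -3, b = -4.
So p(u) = -3u - 4.
The leading coefficient is -3.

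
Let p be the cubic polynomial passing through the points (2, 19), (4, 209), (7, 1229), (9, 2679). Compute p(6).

759

Using the Lagrange interpolation formula with nodes 2, 4, 7, 9:
  L_0(u) = (u - 4)(u - 7)(u - 9) / -70
  L_1(u) = (u - 2)(u - 7)(u - 9) / 30
  L_2(u) = (u - 2)(u - 4)(u - 9) / -30
  L_3(u) = (u - 2)(u - 4)(u - 7) / 70
Then p(u) = 19·L_0(u) + 209·L_1(u) + 1229·L_2(u) + 2679·L_3(u).
Expanding and collecting terms gives p(u) = 4u³ - 3u² + u - 3.
Evaluating at u = 6: p(6) = 759.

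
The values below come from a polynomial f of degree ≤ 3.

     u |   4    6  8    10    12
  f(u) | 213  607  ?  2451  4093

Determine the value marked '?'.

The 4 known points determine the degree-3 polynomial uniquely.
Write f(u) = au^3 + bu^2 + cu + d. Substituting each data point gives a linear system:
  64a + 16b + 4c + d = 213
  216a + 36b + 6c + d = 607
  1000a + 100b + 10c + d = 2451
  1728a + 144b + 12c + d = 4093
Solving the system yields a = 2, b = 4, c = 5, d = 1.
So f(u) = 2u^3 + 4u^2 + 5u + 1.
Then f(8) = 1321.

1321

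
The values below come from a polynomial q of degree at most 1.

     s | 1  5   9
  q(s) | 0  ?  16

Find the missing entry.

The 2 known points determine the degree-1 polynomial uniquely.
Write q(s) = as + b. Substituting each data point gives a linear system:
  a + b = 0
  9a + b = 16
Solving the system yields a = 2, b = -2.
So q(s) = 2s - 2.
Then q(5) = 8.

8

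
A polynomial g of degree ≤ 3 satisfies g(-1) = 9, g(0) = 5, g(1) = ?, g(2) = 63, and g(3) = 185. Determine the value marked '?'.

On equispaced nodes a degree-3 polynomial has vanishing fourth forward difference, so
  g(-1) - 4·g(0) + 6·g(1) - 4·g(2) + g(3) = 0.
Substituting the known values and solving for g(1):
  6·g(1) = 78
  g(1) = 13.

13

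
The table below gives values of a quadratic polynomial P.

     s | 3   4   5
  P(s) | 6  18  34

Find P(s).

Write P(s) = as^2 + bs + c. Substituting each data point gives a linear system:
  9a + 3b + c = 6
  16a + 4b + c = 18
  25a + 5b + c = 34
Solving the system yields a = 2, b = -2, c = -6.
So P(s) = 2s^2 - 2s - 6.
Check: P(5) = 34. ✓

P(s) = 2s^2 - 2s - 6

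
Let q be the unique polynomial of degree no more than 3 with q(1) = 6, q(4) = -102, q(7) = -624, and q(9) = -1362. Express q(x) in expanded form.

q(x) = -2x^3 + x^2 + x + 6

Write q(x) = ax^3 + bx^2 + cx + d. Substituting each data point gives a linear system:
  a + b + c + d = 6
  64a + 16b + 4c + d = -102
  343a + 49b + 7c + d = -624
  729a + 81b + 9c + d = -1362
Solving the system yields a = -2, b = 1, c = 1, d = 6.
So q(x) = -2x³ + x² + x + 6.
Check: q(9) = -1362. ✓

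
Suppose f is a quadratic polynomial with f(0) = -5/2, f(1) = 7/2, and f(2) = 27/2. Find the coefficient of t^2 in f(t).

2

Write f(t) = at^2 + bt + c. Substituting each data point gives a linear system:
  c = -5/2
  a + b + c = 7/2
  4a + 2b + c = 27/2
Solving the system yields a = 2, b = 4, c = -5/2.
So f(t) = 2t^2 + 4t - 5/2.
The leading coefficient is 2.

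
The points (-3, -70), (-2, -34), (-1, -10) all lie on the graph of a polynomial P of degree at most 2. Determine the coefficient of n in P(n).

6

Write P(n) = an^2 + bn + c. Substituting each data point gives a linear system:
  9a - 3b + c = -70
  4a - 2b + c = -34
  a - b + c = -10
Solving the system yields a = -6, b = 6, c = 2.
So P(n) = -6n² + 6n + 2.
The coefficient of n is 6.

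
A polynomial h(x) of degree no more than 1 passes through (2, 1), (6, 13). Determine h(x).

Write h(x) = ax + b. Substituting each data point gives a linear system:
  2a + b = 1
  6a + b = 13
Solving the system yields a = 3, b = -5.
So h(x) = 3x - 5.
Check: h(6) = 13. ✓

h(x) = 3x - 5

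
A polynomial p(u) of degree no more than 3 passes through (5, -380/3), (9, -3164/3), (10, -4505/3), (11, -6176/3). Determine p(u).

p(u) = -2u^3 + 5u^2 - 5/3

Write p(u) = au^3 + bu^2 + cu + d. Substituting each data point gives a linear system:
  125a + 25b + 5c + d = -380/3
  729a + 81b + 9c + d = -3164/3
  1000a + 100b + 10c + d = -4505/3
  1331a + 121b + 11c + d = -6176/3
Solving the system yields a = -2, b = 5, c = 0, d = -5/3.
So p(u) = -2u³ + 5u² - 5/3.
Check: p(10) = -4505/3. ✓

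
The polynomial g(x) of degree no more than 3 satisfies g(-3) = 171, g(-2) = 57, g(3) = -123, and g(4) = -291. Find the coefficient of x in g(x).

-4

Write g(x) = ax^3 + bx^2 + cx + d. Substituting each data point gives a linear system:
  -27a + 9b - 3c + d = 171
  -8a + 4b - 2c + d = 57
  27a + 9b + 3c + d = -123
  64a + 16b + 4c + d = -291
Solving the system yields a = -5, b = 3, c = -4, d = -3.
So g(x) = -5x^3 + 3x^2 - 4x - 3.
The coefficient of x is -4.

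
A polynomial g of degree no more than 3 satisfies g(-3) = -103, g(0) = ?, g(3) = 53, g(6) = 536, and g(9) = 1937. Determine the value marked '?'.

2

On equispaced nodes a degree-3 polynomial has vanishing fourth forward difference, so
  g(-3) - 4·g(0) + 6·g(3) - 4·g(6) + g(9) = 0.
Substituting the known values and solving for g(0):
  -4·g(0) = -8
  g(0) = 2.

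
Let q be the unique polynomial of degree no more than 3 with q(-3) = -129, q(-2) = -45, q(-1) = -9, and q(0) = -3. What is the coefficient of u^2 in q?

Write q(u) = au^3 + bu^2 + cu + d. Substituting each data point gives a linear system:
  -27a + 9b - 3c + d = -129
  -8a + 4b - 2c + d = -45
  -a + b - c + d = -9
  d = -3
Solving the system yields a = 3, b = -6, c = -3, d = -3.
So q(u) = 3u³ - 6u² - 3u - 3.
The coefficient of u^2 is -6.

-6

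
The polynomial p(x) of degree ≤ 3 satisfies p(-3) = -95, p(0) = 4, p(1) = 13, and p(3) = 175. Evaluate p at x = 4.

388

Using the Lagrange interpolation formula with nodes -3, 0, 1, 3:
  L_0(x) = x(x - 1)(x - 3) / -72
  L_1(x) = (x + 3)(x - 1)(x - 3) / 9
  L_2(x) = (x + 3)x(x - 3) / -8
  L_3(x) = (x + 3)x(x - 1) / 36
Then p(x) = -95·L_0(x) + 4·L_1(x) + 13·L_2(x) + 175·L_3(x).
Expanding and collecting terms gives p(x) = 5x^3 + 4x^2 + 4.
Evaluating at x = 4: p(4) = 388.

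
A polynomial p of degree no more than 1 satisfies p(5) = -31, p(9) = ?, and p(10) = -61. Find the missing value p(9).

The 2 known points determine the degree-1 polynomial uniquely.
Write p(n) = an + b. Substituting each data point gives a linear system:
  5a + b = -31
  10a + b = -61
Solving the system yields a = -6, b = -1.
So p(n) = -6n - 1.
Then p(9) = -55.

-55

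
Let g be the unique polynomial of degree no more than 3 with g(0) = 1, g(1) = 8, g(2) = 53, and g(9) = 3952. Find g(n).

Write g(n) = an^3 + bn^2 + cn + d. Substituting each data point gives a linear system:
  d = 1
  a + b + c + d = 8
  8a + 4b + 2c + d = 53
  729a + 81b + 9c + d = 3952
Solving the system yields a = 5, b = 4, c = -2, d = 1.
So g(n) = 5n^3 + 4n^2 - 2n + 1.
Check: g(2) = 53. ✓

g(n) = 5n^3 + 4n^2 - 2n + 1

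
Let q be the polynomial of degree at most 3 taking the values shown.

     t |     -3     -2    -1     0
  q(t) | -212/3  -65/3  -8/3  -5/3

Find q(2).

-17/3

Forward differences of the values at t = -3, -2, -1, 0:
  q  : -212/3  -65/3  -8/3  -5/3
  Δ  : 49  19  1
  Δ^2: -30  -18
  Δ^3: 12
The third differences are constant, confirming degree 3.
Interpolating (Newton forward form) and evaluating at t = 2 gives q(2) = -17/3.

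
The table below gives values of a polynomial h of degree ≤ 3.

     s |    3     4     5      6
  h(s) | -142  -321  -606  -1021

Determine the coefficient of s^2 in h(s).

Write h(s) = as^3 + bs^2 + cs + d. Substituting each data point gives a linear system:
  27a + 9b + 3c + d = -142
  64a + 16b + 4c + d = -321
  125a + 25b + 5c + d = -606
  216a + 36b + 6c + d = -1021
Solving the system yields a = -4, b = -5, c = 4, d = -1.
So h(s) = -4s^3 - 5s^2 + 4s - 1.
The coefficient of s^2 is -5.

-5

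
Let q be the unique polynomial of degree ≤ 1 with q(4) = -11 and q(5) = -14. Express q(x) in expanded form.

Using the Lagrange interpolation formula with nodes 4, 5:
  L_0(x) = (x - 5) / -1
  L_1(x) = (x - 4) / 1
Then q(x) = -11·L_0(x) - 14·L_1(x).
Expanding and collecting terms gives q(x) = -3x + 1.
Check: q(4) = -11. ✓

q(x) = -3x + 1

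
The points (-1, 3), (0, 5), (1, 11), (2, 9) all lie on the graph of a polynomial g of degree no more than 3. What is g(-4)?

141

Forward differences of the values at u = -1, 0, 1, 2:
  g  : 3  5  11  9
  Δ  : 2  6  -2
  Δ^2: 4  -8
  Δ^3: -12
The third differences are constant, confirming degree 3.
Interpolating (Newton forward form) and evaluating at u = -4 gives g(-4) = 141.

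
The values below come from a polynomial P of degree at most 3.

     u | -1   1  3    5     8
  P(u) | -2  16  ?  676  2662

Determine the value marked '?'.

The 4 known points determine the degree-3 polynomial uniquely.
Write P(u) = au^3 + bu^2 + cu + d. Substituting each data point gives a linear system:
  -a + b - c + d = -2
  a + b + c + d = 16
  125a + 25b + 5c + d = 676
  512a + 64b + 8c + d = 2662
Solving the system yields a = 5, b = 1, c = 4, d = 6.
So P(u) = 5u³ + u² + 4u + 6.
Then P(3) = 162.

162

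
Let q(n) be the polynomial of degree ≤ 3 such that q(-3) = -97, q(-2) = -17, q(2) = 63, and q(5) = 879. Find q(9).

4823

Write q(n) = an^3 + bn^2 + cn + d. Substituting each data point gives a linear system:
  -27a + 9b - 3c + d = -97
  -8a + 4b - 2c + d = -17
  8a + 4b + 2c + d = 63
  125a + 25b + 5c + d = 879
Solving the system yields a = 6, b = 6, c = -4, d = -1.
So q(n) = 6n^3 + 6n^2 - 4n - 1.
Then q(9) = 4823.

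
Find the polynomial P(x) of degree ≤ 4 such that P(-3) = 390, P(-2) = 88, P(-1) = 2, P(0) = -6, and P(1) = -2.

P(x) = 3x^4 - 5x^3 + 3x^2 + 3x - 6

Write P(x) = ax^4 + bx^3 + cx^2 + dx + e. Substituting each data point gives a linear system:
  81a - 27b + 9c - 3d + e = 390
  16a - 8b + 4c - 2d + e = 88
  a - b + c - d + e = 2
  e = -6
  a + b + c + d + e = -2
Solving the system yields a = 3, b = -5, c = 3, d = 3, e = -6.
So P(x) = 3x^4 - 5x^3 + 3x^2 + 3x - 6.
Check: P(0) = -6. ✓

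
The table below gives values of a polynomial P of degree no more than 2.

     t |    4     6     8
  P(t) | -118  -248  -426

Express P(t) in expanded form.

P(t) = -6t^2 - 5t - 2

Write P(t) = at^2 + bt + c. Substituting each data point gives a linear system:
  16a + 4b + c = -118
  36a + 6b + c = -248
  64a + 8b + c = -426
Solving the system yields a = -6, b = -5, c = -2.
So P(t) = -6t^2 - 5t - 2.
Check: P(8) = -426. ✓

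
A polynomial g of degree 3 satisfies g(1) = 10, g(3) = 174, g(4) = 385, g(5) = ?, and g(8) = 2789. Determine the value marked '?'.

722

The 4 known points determine the degree-3 polynomial uniquely.
Write g(n) = an^3 + bn^2 + cn + d. Substituting each data point gives a linear system:
  a + b + c + d = 10
  27a + 9b + 3c + d = 174
  64a + 16b + 4c + d = 385
  512a + 64b + 8c + d = 2789
Solving the system yields a = 5, b = 3, c = 5, d = -3.
So g(n) = 5n³ + 3n² + 5n - 3.
Then g(5) = 722.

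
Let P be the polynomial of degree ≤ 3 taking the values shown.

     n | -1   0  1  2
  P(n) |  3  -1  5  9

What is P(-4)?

195

Write P(n) = an^3 + bn^2 + cn + d. Substituting each data point gives a linear system:
  -a + b - c + d = 3
  d = -1
  a + b + c + d = 5
  8a + 4b + 2c + d = 9
Solving the system yields a = -2, b = 5, c = 3, d = -1.
So P(n) = -2n^3 + 5n^2 + 3n - 1.
Then P(-4) = 195.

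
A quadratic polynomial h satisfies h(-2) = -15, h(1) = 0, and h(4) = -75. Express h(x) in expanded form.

Using the Lagrange interpolation formula with nodes -2, 1, 4:
  L_0(x) = (x - 1)(x - 4) / 18
  L_1(x) = (x + 2)(x - 4) / -9
  L_2(x) = (x + 2)(x - 1) / 18
Then h(x) = -15·L_0(x) + 0·L_1(x) - 75·L_2(x).
Expanding and collecting terms gives h(x) = -5x^2 + 5.
Check: h(4) = -75. ✓

h(x) = -5x^2 + 5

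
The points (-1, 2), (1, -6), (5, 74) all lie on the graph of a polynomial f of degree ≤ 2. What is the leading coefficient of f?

Write f(u) = au^2 + bu + c. Substituting each data point gives a linear system:
  a - b + c = 2
  a + b + c = -6
  25a + 5b + c = 74
Solving the system yields a = 4, b = -4, c = -6.
So f(u) = 4u² - 4u - 6.
The leading coefficient is 4.

4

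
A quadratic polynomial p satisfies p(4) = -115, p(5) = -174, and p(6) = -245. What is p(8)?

Write p(n) = an^2 + bn + c. Substituting each data point gives a linear system:
  16a + 4b + c = -115
  25a + 5b + c = -174
  36a + 6b + c = -245
Solving the system yields a = -6, b = -5, c = 1.
So p(n) = -6n^2 - 5n + 1.
Then p(8) = -423.

-423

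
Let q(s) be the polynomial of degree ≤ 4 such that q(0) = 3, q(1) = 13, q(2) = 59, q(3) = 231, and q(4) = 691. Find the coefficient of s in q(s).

4

Write q(s) = as^4 + bs^3 + cs^2 + ds + e. Substituting each data point gives a linear system:
  e = 3
  a + b + c + d + e = 13
  16a + 8b + 4c + 2d + e = 59
  81a + 27b + 9c + 3d + e = 231
  256a + 64b + 16c + 4d + e = 691
Solving the system yields a = 3, b = -3, c = 6, d = 4, e = 3.
So q(s) = 3s^4 - 3s^3 + 6s^2 + 4s + 3.
The coefficient of s is 4.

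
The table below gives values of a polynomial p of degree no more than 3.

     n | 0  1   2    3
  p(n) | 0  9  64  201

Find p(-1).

Forward differences of the values at n = 0, 1, 2, 3:
  p  : 0  9  64  201
  Δ  : 9  55  137
  Δ^2: 46  82
  Δ^3: 36
The third differences are constant, confirming degree 3.
Interpolating (Newton forward form) and evaluating at n = -1 gives p(-1) = 1.

1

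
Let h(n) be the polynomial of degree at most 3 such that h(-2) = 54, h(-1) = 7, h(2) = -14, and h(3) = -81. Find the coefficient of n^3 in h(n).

-5

Write h(n) = an^3 + bn^2 + cn + d. Substituting each data point gives a linear system:
  -8a + 4b - 2c + d = 54
  -a + b - c + d = 7
  8a + 4b + 2c + d = -14
  27a + 9b + 3c + d = -81
Solving the system yields a = -5, b = 5, c = 3, d = 0.
So h(n) = -5n³ + 5n² + 3n.
The leading coefficient is -5.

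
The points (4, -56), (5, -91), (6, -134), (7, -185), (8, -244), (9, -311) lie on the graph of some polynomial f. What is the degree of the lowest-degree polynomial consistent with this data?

Forward differences of the values at t = 4, 5, 6, 7, 8, 9:
  f  : -56  -91  -134  -185  -244  -311
  Δ  : -35  -43  -51  -59  -67
  Δ^2: -8  -8  -8  -8
  Δ^3: 0  0  0
  Δ^4: 0  0
  Δ^5: 0
The second differences are constant (-8) and nonzero, while all higher differences vanish, so the minimal degree is 2.

2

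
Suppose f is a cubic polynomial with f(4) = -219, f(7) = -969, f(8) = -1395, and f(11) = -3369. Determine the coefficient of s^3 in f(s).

-2

Write f(s) = as^3 + bs^2 + cs + d. Substituting each data point gives a linear system:
  64a + 16b + 4c + d = -219
  343a + 49b + 7c + d = -969
  512a + 64b + 8c + d = -1395
  1331a + 121b + 11c + d = -3369
Solving the system yields a = -2, b = -6, c = 2, d = -3.
So f(s) = -2s³ - 6s² + 2s - 3.
The leading coefficient is -2.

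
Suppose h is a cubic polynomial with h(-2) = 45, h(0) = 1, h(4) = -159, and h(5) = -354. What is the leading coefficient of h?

-4

Write h(s) = as^3 + bs^2 + cs + d. Substituting each data point gives a linear system:
  -8a + 4b - 2c + d = 45
  d = 1
  64a + 16b + 4c + d = -159
  125a + 25b + 5c + d = -354
Solving the system yields a = -4, b = 5, c = 4, d = 1.
So h(s) = -4s³ + 5s² + 4s + 1.
The leading coefficient is -4.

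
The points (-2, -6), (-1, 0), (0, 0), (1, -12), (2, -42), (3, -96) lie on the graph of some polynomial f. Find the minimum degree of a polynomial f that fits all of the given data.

3

Forward differences of the values at t = -2, -1, 0, 1, 2, 3:
  f  : -6  0  0  -12  -42  -96
  Δ  : 6  0  -12  -30  -54
  Δ^2: -6  -12  -18  -24
  Δ^3: -6  -6  -6
  Δ^4: 0  0
  Δ^5: 0
The third differences are constant (-6) and nonzero, while all higher differences vanish, so the minimal degree is 3.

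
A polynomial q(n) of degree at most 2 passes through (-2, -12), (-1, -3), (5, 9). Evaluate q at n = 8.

Write q(n) = an^2 + bn + c. Substituting each data point gives a linear system:
  4a - 2b + c = -12
  a - b + c = -3
  25a + 5b + c = 9
Solving the system yields a = -1, b = 6, c = 4.
So q(n) = -n^2 + 6n + 4.
Then q(8) = -12.

-12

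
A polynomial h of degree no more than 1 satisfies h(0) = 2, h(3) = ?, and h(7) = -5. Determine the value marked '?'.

-1

The 2 known points determine the degree-1 polynomial uniquely.
Write h(u) = au + b. Substituting each data point gives a linear system:
  b = 2
  7a + b = -5
Solving the system yields a = -1, b = 2.
So h(u) = -u + 2.
Then h(3) = -1.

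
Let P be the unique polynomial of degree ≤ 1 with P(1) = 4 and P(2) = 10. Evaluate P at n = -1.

-8

Using the Lagrange interpolation formula with nodes 1, 2:
  L_0(n) = (n - 2) / -1
  L_1(n) = (n - 1) / 1
Then P(n) = 4·L_0(n) + 10·L_1(n).
Expanding and collecting terms gives P(n) = 6n - 2.
Evaluating at n = -1: P(-1) = -8.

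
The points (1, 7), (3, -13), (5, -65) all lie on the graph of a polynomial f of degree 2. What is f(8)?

Write f(s) = as^2 + bs + c. Substituting each data point gives a linear system:
  a + b + c = 7
  9a + 3b + c = -13
  25a + 5b + c = -65
Solving the system yields a = -4, b = 6, c = 5.
So f(s) = -4s^2 + 6s + 5.
Then f(8) = -203.

-203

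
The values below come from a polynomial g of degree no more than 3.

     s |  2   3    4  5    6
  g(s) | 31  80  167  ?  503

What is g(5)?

The 4 known points determine the degree-3 polynomial uniquely.
Write g(s) = as^3 + bs^2 + cs + d. Substituting each data point gives a linear system:
  8a + 4b + 2c + d = 31
  27a + 9b + 3c + d = 80
  64a + 16b + 4c + d = 167
  216a + 36b + 6c + d = 503
Solving the system yields a = 2, b = 1, c = 6, d = -1.
So g(s) = 2s^3 + s^2 + 6s - 1.
Then g(5) = 304.

304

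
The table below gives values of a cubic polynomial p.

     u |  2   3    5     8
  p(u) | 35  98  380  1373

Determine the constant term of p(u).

Write p(u) = au^3 + bu^2 + cu + d. Substituting each data point gives a linear system:
  8a + 4b + 2c + d = 35
  27a + 9b + 3c + d = 98
  125a + 25b + 5c + d = 380
  512a + 64b + 8c + d = 1373
Solving the system yields a = 2, b = 6, c = -5, d = 5.
So p(u) = 2u³ + 6u² - 5u + 5.
The constant term is 5.

5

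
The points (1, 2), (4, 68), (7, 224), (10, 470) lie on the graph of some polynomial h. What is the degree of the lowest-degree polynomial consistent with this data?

Forward differences of the values at x = 1, 4, 7, 10:
  h  : 2  68  224  470
  Δ  : 66  156  246
  Δ^2: 90  90
  Δ^3: 0
The second differences are constant (90) and nonzero, while all higher differences vanish, so the minimal degree is 2.

2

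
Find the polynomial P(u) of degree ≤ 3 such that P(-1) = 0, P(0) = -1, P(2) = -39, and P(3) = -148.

Using the Lagrange interpolation formula with nodes -1, 0, 2, 3:
  L_0(u) = u(u - 2)(u - 3) / -12
  L_1(u) = (u + 1)(u - 2)(u - 3) / 6
  L_2(u) = (u + 1)u(u - 3) / -6
  L_3(u) = (u + 1)u(u - 2) / 12
Then P(u) = 0·L_0(u) - 1·L_1(u) - 39·L_2(u) - 148·L_3(u).
Expanding and collecting terms gives P(u) = -6u³ + 5u - 1.
Check: P(2) = -39. ✓

P(u) = -6u^3 + 5u - 1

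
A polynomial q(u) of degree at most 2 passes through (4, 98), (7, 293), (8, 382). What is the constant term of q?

Write q(u) = au^2 + bu + c. Substituting each data point gives a linear system:
  16a + 4b + c = 98
  49a + 7b + c = 293
  64a + 8b + c = 382
Solving the system yields a = 6, b = -1, c = 6.
So q(u) = 6u^2 - u + 6.
The constant term is 6.

6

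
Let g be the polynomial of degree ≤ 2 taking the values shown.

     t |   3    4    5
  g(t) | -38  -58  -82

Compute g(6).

Write g(t) = at^2 + bt + c. Substituting each data point gives a linear system:
  9a + 3b + c = -38
  16a + 4b + c = -58
  25a + 5b + c = -82
Solving the system yields a = -2, b = -6, c = -2.
So g(t) = -2t^2 - 6t - 2.
Then g(6) = -110.

-110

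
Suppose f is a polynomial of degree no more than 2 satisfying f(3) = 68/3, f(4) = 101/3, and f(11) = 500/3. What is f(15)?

860/3

Using the Lagrange interpolation formula with nodes 3, 4, 11:
  L_0(n) = (n - 4)(n - 11) / 8
  L_1(n) = (n - 3)(n - 11) / -7
  L_2(n) = (n - 3)(n - 4) / 56
Then f(n) = 68/3·L_0(n) + 101/3·L_1(n) + 500/3·L_2(n).
Expanding and collecting terms gives f(n) = n² + 4n + 5/3.
Evaluating at n = 15: f(15) = 860/3.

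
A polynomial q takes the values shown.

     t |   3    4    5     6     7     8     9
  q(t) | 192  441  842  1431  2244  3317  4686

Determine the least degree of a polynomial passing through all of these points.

3

Forward differences of the values at t = 3, 4, 5, 6, 7, 8, 9:
  q  : 192  441  842  1431  2244  3317  4686
  Δ  : 249  401  589  813  1073  1369
  Δ^2: 152  188  224  260  296
  Δ^3: 36  36  36  36
  Δ^4: 0  0  0
  Δ^5: 0  0
  Δ^6: 0
The third differences are constant (36) and nonzero, while all higher differences vanish, so the minimal degree is 3.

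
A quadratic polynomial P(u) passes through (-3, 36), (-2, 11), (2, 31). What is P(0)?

-3

Write P(u) = au^2 + bu + c. Substituting each data point gives a linear system:
  9a - 3b + c = 36
  4a - 2b + c = 11
  4a + 2b + c = 31
Solving the system yields a = 6, b = 5, c = -3.
So P(u) = 6u^2 + 5u - 3.
Then P(0) = -3.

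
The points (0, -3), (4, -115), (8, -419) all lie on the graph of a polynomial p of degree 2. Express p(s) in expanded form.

Using the Lagrange interpolation formula with nodes 0, 4, 8:
  L_0(s) = (s - 4)(s - 8) / 32
  L_1(s) = s(s - 8) / -16
  L_2(s) = s(s - 4) / 32
Then p(s) = -3·L_0(s) - 115·L_1(s) - 419·L_2(s).
Expanding and collecting terms gives p(s) = -6s^2 - 4s - 3.
Check: p(4) = -115. ✓

p(s) = -6s^2 - 4s - 3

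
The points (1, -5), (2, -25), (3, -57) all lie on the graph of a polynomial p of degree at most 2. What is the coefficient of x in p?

Write p(x) = ax^2 + bx + c. Substituting each data point gives a linear system:
  a + b + c = -5
  4a + 2b + c = -25
  9a + 3b + c = -57
Solving the system yields a = -6, b = -2, c = 3.
So p(x) = -6x^2 - 2x + 3.
The coefficient of x is -2.

-2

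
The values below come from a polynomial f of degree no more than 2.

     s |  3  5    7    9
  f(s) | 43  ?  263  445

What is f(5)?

On equispaced nodes a degree-2 polynomial has vanishing third forward difference, so
  - f(3) + 3·f(5) - 3·f(7) + f(9) = 0.
Substituting the known values and solving for f(5):
  3·f(5) = 387
  f(5) = 129.

129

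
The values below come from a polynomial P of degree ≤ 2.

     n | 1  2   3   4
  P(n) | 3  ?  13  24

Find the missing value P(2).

The 3 known points determine the degree-2 polynomial uniquely.
Write P(n) = an^2 + bn + c. Substituting each data point gives a linear system:
  a + b + c = 3
  9a + 3b + c = 13
  16a + 4b + c = 24
Solving the system yields a = 2, b = -3, c = 4.
So P(n) = 2n^2 - 3n + 4.
Then P(2) = 6.

6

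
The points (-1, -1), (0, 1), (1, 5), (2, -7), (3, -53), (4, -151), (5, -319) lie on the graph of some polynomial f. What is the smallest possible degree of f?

Forward differences of the values at x = -1, 0, 1, 2, 3, 4, 5:
  f  : -1  1  5  -7  -53  -151  -319
  Δ  : 2  4  -12  -46  -98  -168
  Δ^2: 2  -16  -34  -52  -70
  Δ^3: -18  -18  -18  -18
  Δ^4: 0  0  0
  Δ^5: 0  0
  Δ^6: 0
The third differences are constant (-18) and nonzero, while all higher differences vanish, so the minimal degree is 3.

3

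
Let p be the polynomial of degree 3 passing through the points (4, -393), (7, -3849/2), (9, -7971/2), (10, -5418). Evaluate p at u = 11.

-14317/2

Write p(u) = au^3 + bu^2 + cu + d. Substituting each data point gives a linear system:
  64a + 16b + 4c + d = -393
  343a + 49b + 7c + d = -3849/2
  729a + 81b + 9c + d = -7971/2
  1000a + 100b + 10c + d = -5418
Solving the system yields a = -5, b = -4, c = -3/2, d = -3.
So p(u) = -5u³ - 4u² - (3/2)u - 3.
Then p(11) = -14317/2.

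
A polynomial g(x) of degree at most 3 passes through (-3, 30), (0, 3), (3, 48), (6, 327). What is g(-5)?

8

Forward differences of the values at x = -3, 0, 3, 6:
  g  : 30  3  48  327
  Δ  : -27  45  279
  Δ^2: 72  234
  Δ^3: 162
The third differences are constant, confirming degree 3.
Interpolating (Newton forward form) and evaluating at x = -5 gives g(-5) = 8.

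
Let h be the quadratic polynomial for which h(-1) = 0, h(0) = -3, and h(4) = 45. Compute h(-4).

Write h(n) = an^2 + bn + c. Substituting each data point gives a linear system:
  a - b + c = 0
  c = -3
  16a + 4b + c = 45
Solving the system yields a = 3, b = 0, c = -3.
So h(n) = 3n^2 - 3.
Then h(-4) = 45.

45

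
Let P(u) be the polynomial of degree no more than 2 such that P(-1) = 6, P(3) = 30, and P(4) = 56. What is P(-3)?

42

Using the Lagrange interpolation formula with nodes -1, 3, 4:
  L_0(u) = (u - 3)(u - 4) / 20
  L_1(u) = (u + 1)(u - 4) / -4
  L_2(u) = (u + 1)(u - 3) / 5
Then P(u) = 6·L_0(u) + 30·L_1(u) + 56·L_2(u).
Expanding and collecting terms gives P(u) = 4u^2 - 2u.
Evaluating at u = -3: P(-3) = 42.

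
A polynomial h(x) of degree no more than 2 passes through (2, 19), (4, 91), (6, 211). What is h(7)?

Using the Lagrange interpolation formula with nodes 2, 4, 6:
  L_0(x) = (x - 4)(x - 6) / 8
  L_1(x) = (x - 2)(x - 6) / -4
  L_2(x) = (x - 2)(x - 4) / 8
Then h(x) = 19·L_0(x) + 91·L_1(x) + 211·L_2(x).
Expanding and collecting terms gives h(x) = 6x^2 - 5.
Evaluating at x = 7: h(7) = 289.

289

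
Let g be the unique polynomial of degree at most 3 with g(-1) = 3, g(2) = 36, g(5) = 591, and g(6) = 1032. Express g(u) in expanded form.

g(u) = 5u^3 - u^2 - 3u + 6

Write g(u) = au^3 + bu^2 + cu + d. Substituting each data point gives a linear system:
  -a + b - c + d = 3
  8a + 4b + 2c + d = 36
  125a + 25b + 5c + d = 591
  216a + 36b + 6c + d = 1032
Solving the system yields a = 5, b = -1, c = -3, d = 6.
So g(u) = 5u^3 - u^2 - 3u + 6.
Check: g(6) = 1032. ✓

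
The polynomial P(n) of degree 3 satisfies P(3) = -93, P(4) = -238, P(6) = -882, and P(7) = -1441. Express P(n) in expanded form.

P(n) = -5n^3 + 6n^2 - 2n - 6

Write P(n) = an^3 + bn^2 + cn + d. Substituting each data point gives a linear system:
  27a + 9b + 3c + d = -93
  64a + 16b + 4c + d = -238
  216a + 36b + 6c + d = -882
  343a + 49b + 7c + d = -1441
Solving the system yields a = -5, b = 6, c = -2, d = -6.
So P(n) = -5n^3 + 6n^2 - 2n - 6.
Check: P(4) = -238. ✓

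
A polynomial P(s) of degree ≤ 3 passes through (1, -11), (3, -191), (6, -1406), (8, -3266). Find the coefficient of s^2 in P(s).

-3

Write P(s) = as^3 + bs^2 + cs + d. Substituting each data point gives a linear system:
  a + b + c + d = -11
  27a + 9b + 3c + d = -191
  216a + 36b + 6c + d = -1406
  512a + 64b + 8c + d = -3266
Solving the system yields a = -6, b = -3, c = 0, d = -2.
So P(s) = -6s^3 - 3s^2 - 2.
The coefficient of s^2 is -3.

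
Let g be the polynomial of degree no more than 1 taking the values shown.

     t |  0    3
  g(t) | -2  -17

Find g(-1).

3

Using the Lagrange interpolation formula with nodes 0, 3:
  L_0(t) = (t - 3) / -3
  L_1(t) = t / 3
Then g(t) = -2·L_0(t) - 17·L_1(t).
Expanding and collecting terms gives g(t) = -5t - 2.
Evaluating at t = -1: g(-1) = 3.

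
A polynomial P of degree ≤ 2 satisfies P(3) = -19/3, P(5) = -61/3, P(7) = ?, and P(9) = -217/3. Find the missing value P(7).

On equispaced nodes a degree-2 polynomial has vanishing third forward difference, so
  - P(3) + 3·P(5) - 3·P(7) + P(9) = 0.
Substituting the known values and solving for P(7):
  -3·P(7) = 127
  P(7) = -127/3.

-127/3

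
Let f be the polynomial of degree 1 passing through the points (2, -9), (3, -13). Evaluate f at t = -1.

Write f(t) = at + b. Substituting each data point gives a linear system:
  2a + b = -9
  3a + b = -13
Solving the system yields a = -4, b = -1.
So f(t) = -4t - 1.
Then f(-1) = 3.

3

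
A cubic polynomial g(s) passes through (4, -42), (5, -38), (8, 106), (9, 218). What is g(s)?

g(s) = s^3 - 6s^2 - 3s + 2

Using the Lagrange interpolation formula with nodes 4, 5, 8, 9:
  L_0(s) = (s - 5)(s - 8)(s - 9) / -20
  L_1(s) = (s - 4)(s - 8)(s - 9) / 12
  L_2(s) = (s - 4)(s - 5)(s - 9) / -12
  L_3(s) = (s - 4)(s - 5)(s - 8) / 20
Then g(s) = -42·L_0(s) - 38·L_1(s) + 106·L_2(s) + 218·L_3(s).
Expanding and collecting terms gives g(s) = s³ - 6s² - 3s + 2.
Check: g(8) = 106. ✓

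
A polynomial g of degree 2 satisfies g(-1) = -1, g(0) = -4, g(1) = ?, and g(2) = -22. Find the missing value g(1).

The 3 known points determine the degree-2 polynomial uniquely.
Write g(x) = ax^2 + bx + c. Substituting each data point gives a linear system:
  a - b + c = -1
  c = -4
  4a + 2b + c = -22
Solving the system yields a = -2, b = -5, c = -4.
So g(x) = -2x^2 - 5x - 4.
Then g(1) = -11.

-11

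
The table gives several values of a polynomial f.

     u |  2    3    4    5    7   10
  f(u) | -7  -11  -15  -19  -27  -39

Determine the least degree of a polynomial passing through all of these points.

1

Divided differences on the nodes 2, 3, 4, 5, 7, 10:
  order 0: -7  -11  -15  -19  -27  -39
  order 1: -4  -4  -4  -4  -4
  order 2: 0  0  0  0
  order 3: 0  0  0
  order 4: 0  0
  order 5: 0
The order-1 divided differences are all -4 (nonzero) and every higher order vanishes, so the data lies on a polynomial of degree exactly 1.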